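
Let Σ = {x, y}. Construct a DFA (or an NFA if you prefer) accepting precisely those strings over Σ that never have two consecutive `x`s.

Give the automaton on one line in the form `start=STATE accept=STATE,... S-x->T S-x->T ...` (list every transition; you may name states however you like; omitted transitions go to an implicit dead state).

This is the complement of 'contains `xx`'. Use the same substring-matching states — s0 through s2 holding how much of `xx` has just been matched — but flip the accepting set: everything except the trap s2 accepts.
With 3 states:
        x   y  
>* s0   s1  s0 
 * s1   s2  s0 
   s2   s2  s2 
(> = start, * = accepting)

start=s0 accept=s0,s1 s0-x->s1 s0-y->s0 s1-x->s2 s1-y->s0 s2-x->s2 s2-y->s2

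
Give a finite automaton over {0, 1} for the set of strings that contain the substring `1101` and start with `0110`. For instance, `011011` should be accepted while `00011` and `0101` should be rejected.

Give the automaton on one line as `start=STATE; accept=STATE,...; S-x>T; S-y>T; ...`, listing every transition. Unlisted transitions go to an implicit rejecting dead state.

start=S0; accept=S7; S0-0>S1; S0-1>S2; S1-0>S2; S1-1>S3; S2-0>S2; S2-1>S2; S3-0>S2; S3-1>S4; S4-0>S5; S4-1>S2; S5-0>S6; S5-1>S7; S6-0>S6; S6-1>S8; S7-0>S7; S7-1>S7; S8-0>S6; S8-1>S9; S9-0>S5; S9-1>S9

Handle the two conditions separately and then intersect. One (5 states) tracks whether and how much of `1101` has been seen; the other (6 states) tracks whether the input so far still matches the prefix `0110`. Each combined state is a pair, one component from each; accept when both components accept. Equivalent product states are then merged.
A 10-state machine:
        0   1  
>  S0   S1  S2 
   S1   S2  S3 
   S2   S2  S2 
   S3   S2  S4 
   S4   S5  S2 
   S5   S6  S7 
   S6   S6  S8 
 * S7   S7  S7 
   S8   S6  S9 
   S9   S5  S9 
(> = start, * = accepting)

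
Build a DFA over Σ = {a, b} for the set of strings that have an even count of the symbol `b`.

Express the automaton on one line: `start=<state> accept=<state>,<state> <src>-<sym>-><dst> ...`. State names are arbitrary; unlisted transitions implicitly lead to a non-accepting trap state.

The only thing that matters is how many `b`s have appeared, reduced mod 2. Use one state per residue: s0 for 0, …, s1 for 1. Reading `b` moves to the next residue; anything else stays put. s0 is accepting.
With 2 states:
        a   b  
>* s0   s0  s1 
   s1   s1  s0 
(> = start, * = accepting)

start=s0 accept=s0 s0-a->s0 s0-b->s1 s1-a->s1 s1-b->s0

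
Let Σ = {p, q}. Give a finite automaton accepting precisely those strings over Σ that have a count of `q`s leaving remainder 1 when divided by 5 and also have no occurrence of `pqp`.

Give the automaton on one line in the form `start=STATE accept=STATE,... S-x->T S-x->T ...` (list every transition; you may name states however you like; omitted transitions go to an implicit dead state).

start=A accept=C,D,E A-p->B A-q->C B-p->B B-q->D C-p->E C-q->F D-p->G D-q->F E-p->E E-q->H F-p->I F-q->J G-p->G G-q->K H-p->K H-q->J I-p->I I-q->L J-p->M J-q->N K-p->K K-q->O L-p->O L-q->N M-p->M M-q->P N-p->Q N-q->A O-p->O O-q->R P-p->R P-q->A Q-p->Q Q-q->S R-p->R R-q->T S-p->T S-q->C T-p->T T-q->G

Handle the two conditions separately and then intersect. The first has 5 states tracking the count of `q`s modulo 5; the second has 4 states tracking partial matches of the forbidden pattern `pqp`. A product state is a pair (one from each), accepting exactly when both do.
A 20-state machine:
       p  q 
>  A   B  C 
   B   B  D 
 * C   E  F 
 * D   G  F 
 * E   E  H 
   F   I  J 
   G   G  K 
   H   K  J 
   I   I  L 
   J   M  N 
   K   K  O 
   L   O  N 
   M   M  P 
   N   Q  A 
   O   O  R 
   P   R  A 
   Q   Q  S 
   R   R  T 
   S   T  C 
   T   T  G 
(> = start, * = accepting)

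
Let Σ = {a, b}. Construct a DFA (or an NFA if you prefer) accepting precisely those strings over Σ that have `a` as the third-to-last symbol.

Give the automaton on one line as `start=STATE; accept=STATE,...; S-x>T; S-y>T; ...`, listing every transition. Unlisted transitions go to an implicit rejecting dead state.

Because acceptance depends on a position counted from the end, the machine has to buffer the most recent 3 symbols. Make each state the string of the last up-to-3 symbols read; on input `x` shift the window left and append `x`. Accept when the buffered window has length 3 and begins with `a`.
With 15 states:
          a    b  
>  q0     q1   q2 
   q1     q3   q4 
   q2     q5   q6 
   q3     q7   q8 
   q4     q9  q10 
   q5    q11  q12 
   q6    q13  q14 
 * q7     q7   q8 
 * q8     q9  q10 
 * q9    q11  q12 
 * q10   q13  q14 
   q11    q7   q8 
   q12    q9  q10 
   q13   q11  q12 
   q14   q13  q14 
(> = start, * = accepting)

start=q0; accept=q7,q8,q9,q10; q0-a>q1; q0-b>q2; q1-a>q3; q1-b>q4; q2-a>q5; q2-b>q6; q3-a>q7; q3-b>q8; q4-a>q9; q4-b>q10; q5-a>q11; q5-b>q12; q6-a>q13; q6-b>q14; q7-a>q7; q7-b>q8; q8-a>q9; q8-b>q10; q9-a>q11; q9-b>q12; q10-a>q13; q10-b>q14; q11-a>q7; q11-b>q8; q12-a>q9; q12-b>q10; q13-a>q11; q13-b>q12; q14-a>q13; q14-b>q14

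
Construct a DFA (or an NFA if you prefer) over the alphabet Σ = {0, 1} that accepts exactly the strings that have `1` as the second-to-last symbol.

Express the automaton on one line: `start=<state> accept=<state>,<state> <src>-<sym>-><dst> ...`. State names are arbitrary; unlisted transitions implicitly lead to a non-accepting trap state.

start=s0 accept=s5,s6 s0-0->s1 s0-1->s2 s1-0->s3 s1-1->s4 s2-0->s5 s2-1->s6 s3-0->s3 s3-1->s4 s4-0->s5 s4-1->s6 s5-0->s3 s5-1->s4 s6-0->s5 s6-1->s6

Because acceptance depends on a position counted from the end, the machine has to buffer the most recent 2 symbols. Make each state the string of the last up-to-2 symbols read; on input `x` shift the window left and append `x`. Accept when the buffered window has length 2 and begins with `1`.
7 states suffice.
        0   1  
>  s0   s1  s2 
   s1   s3  s4 
   s2   s5  s6 
   s3   s3  s4 
   s4   s5  s6 
 * s5   s3  s4 
 * s6   s5  s6 
(> = start, * = accepting)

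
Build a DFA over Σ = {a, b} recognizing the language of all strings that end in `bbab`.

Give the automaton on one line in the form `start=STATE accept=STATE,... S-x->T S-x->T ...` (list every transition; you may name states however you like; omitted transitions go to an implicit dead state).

start=q0 accept=q4 q0-a->q0 q0-b->q1 q1-a->q0 q1-b->q2 q2-a->q3 q2-b->q2 q3-a->q0 q3-b->q4 q4-a->q0 q4-b->q2

Let each state record the length of the longest suffix of the input read so far that is also a prefix of `bbab`. q1 means the last symbol is `b`; q2 means the last 2 symbols are `bb`; q3 means the last 3 symbols are `bba`; q4 means the last 4 symbols are `bbab`. Accept only at q4, where the string currently ends in `bbab`.
5 states suffice.
        a   b  
>  q0   q0  q1 
   q1   q0  q2 
   q2   q3  q2 
   q3   q0  q4 
 * q4   q0  q2 
(> = start, * = accepting)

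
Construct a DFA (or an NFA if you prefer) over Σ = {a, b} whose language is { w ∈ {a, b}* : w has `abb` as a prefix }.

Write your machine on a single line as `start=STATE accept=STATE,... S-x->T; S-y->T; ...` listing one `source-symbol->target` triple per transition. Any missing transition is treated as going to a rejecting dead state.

start=s0; accept=s3; s0-a->s1; s0-b->s4; s1-a->s4; s1-b->s2; s2-a->s4; s2-b->s3; s3-a->s3; s3-b->s3; s4-a->s4; s4-b->s4

Check the first 3 symbols one by one: s0 through s2 record how many have matched `abb` so far; any wrong symbol goes to the dead state s4. After all 3 match we enter the accepting sink s3.
A 5-state machine:
        a   b  
>  s0   s1  s4 
   s1   s4  s2 
   s2   s4  s3 
 * s3   s3  s3 
   s4   s4  s4 
(> = start, * = accepting)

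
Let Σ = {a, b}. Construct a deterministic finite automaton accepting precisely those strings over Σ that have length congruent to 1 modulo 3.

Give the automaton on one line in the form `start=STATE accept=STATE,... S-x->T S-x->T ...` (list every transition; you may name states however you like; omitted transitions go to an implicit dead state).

start=S0 accept=S1 S0-a->S1 S0-b->S1 S1-a->S2 S1-b->S2 S2-a->S0 S2-b->S0

Count input length modulo 3: every symbol advances one step around the cycle S0 → S1 → S2 → S0. Accept at S1.
With 3 states:
        a   b  
>  S0   S1  S1 
 * S1   S2  S2 
   S2   S0  S0 
(> = start, * = accepting)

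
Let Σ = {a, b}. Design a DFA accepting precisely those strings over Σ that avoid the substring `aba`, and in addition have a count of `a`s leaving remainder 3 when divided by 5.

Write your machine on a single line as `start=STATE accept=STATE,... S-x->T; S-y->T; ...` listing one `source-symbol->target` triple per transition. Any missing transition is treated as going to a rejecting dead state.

Run two small machines in parallel and take their product. The first has 4 states tracking partial matches of the forbidden pattern `aba`; the second has 5 states tracking the count of `a`s modulo 5. A product state is a pair (one from each), accepting exactly when both do. Equivalent product states are then merged.
With 16 states:
          a    b  
>  q0     q1   q0 
   q1     q2   q3 
   q2     q4   q5 
   q3     q6   q7 
 * q4     q8   q9 
   q5     q6  q10 
   q6     q6   q6 
   q7     q2   q7 
   q8    q11  q12 
 * q9     q6  q13 
   q10    q4  q10 
   q11    q1  q14 
   q12    q6  q15 
 * q13    q8  q13 
   q14    q6   q0 
   q15   q11  q15 
(> = start, * = accepting)

start=q0; accept=q4,q9,q13; q0-a->q1; q0-b->q0; q1-a->q2; q1-b->q3; q2-a->q4; q2-b->q5; q3-a->q6; q3-b->q7; q4-a->q8; q4-b->q9; q5-a->q6; q5-b->q10; q6-a->q6; q6-b->q6; q7-a->q2; q7-b->q7; q8-a->q11; q8-b->q12; q9-a->q6; q9-b->q13; q10-a->q4; q10-b->q10; q11-a->q1; q11-b->q14; q12-a->q6; q12-b->q15; q13-a->q8; q13-b->q13; q14-a->q6; q14-b->q0; q15-a->q11; q15-b->q15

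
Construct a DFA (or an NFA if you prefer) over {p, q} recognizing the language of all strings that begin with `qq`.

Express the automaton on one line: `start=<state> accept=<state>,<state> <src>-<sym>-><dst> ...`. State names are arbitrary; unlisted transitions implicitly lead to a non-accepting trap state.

Walk along `qq` while the input agrees: from S0 take `q` to S1, and so on. Any deviation drops to the rejecting sink S3. Once S2 is reached the prefix is confirmed and every continuation is accepted.
A 4-state machine:
        p   q  
>  S0   S3  S1 
   S1   S3  S2 
 * S2   S2  S2 
   S3   S3  S3 
(> = start, * = accepting)

start=S0 accept=S2 S0-p->S3 S0-q->S1 S1-p->S3 S1-q->S2 S2-p->S2 S2-q->S2 S3-p->S3 S3-q->S3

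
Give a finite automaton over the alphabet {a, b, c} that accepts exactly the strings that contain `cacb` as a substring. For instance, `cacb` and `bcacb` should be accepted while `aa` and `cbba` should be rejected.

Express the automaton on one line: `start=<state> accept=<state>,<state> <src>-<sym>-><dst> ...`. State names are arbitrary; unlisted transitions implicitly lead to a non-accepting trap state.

start=S0 accept=S4 S0-a->S0 S0-b->S0 S0-c->S1 S1-a->S2 S1-b->S0 S1-c->S1 S2-a->S0 S2-b->S0 S2-c->S3 S3-a->S2 S3-b->S4 S3-c->S1 S4-a->S4 S4-b->S4 S4-c->S4

States S0..S3 record the length of the longest prefix of `cacb` that matches the current input suffix. Reaching S4 means `cacb` has been seen, and we stay there forever. Accept from S4.
        a   b   c  
>  S0   S0  S0  S1 
   S1   S2  S0  S1 
   S2   S0  S0  S3 
   S3   S2  S4  S1 
 * S4   S4  S4  S4 
(> = start, * = accepting)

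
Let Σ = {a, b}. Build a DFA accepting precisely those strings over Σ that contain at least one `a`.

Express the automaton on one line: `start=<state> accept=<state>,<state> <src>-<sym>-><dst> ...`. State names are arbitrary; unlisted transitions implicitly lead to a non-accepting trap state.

Count `a`s, saturating at 2: state s0 means no `a` yet, s1 means one `a` seen, s2 means more than one. Each `a` increments (capped at s2); other symbols loop. Accept from {s1, s2}.
        a   b  
>  s0   s1  s0 
 * s1   s2  s1 
 * s2   s2  s2 
(> = start, * = accepting)

start=s0 accept=s1,s2 s0-a->s1 s0-b->s0 s1-a->s2 s1-b->s1 s2-a->s2 s2-b->s2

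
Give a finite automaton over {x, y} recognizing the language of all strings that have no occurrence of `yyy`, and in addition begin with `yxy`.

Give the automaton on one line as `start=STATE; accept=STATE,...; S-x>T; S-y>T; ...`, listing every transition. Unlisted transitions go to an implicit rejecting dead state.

Build one automaton per condition and run them in lockstep. One (4 states) tracks partial matches of the forbidden pattern `yyy`; the other (5 states) tracks whether the input so far still matches the prefix `yxy`. Each combined state is a pair, one component from each; accept when both components accept. Minimizing collapses redundant product states.
A 7-state machine:
        x   y  
>  S0   S1  S2 
   S1   S1  S1 
   S2   S3  S1 
   S3   S1  S4 
 * S4   S5  S6 
 * S5   S5  S4 
 * S6   S5  S1 
(> = start, * = accepting)

start=S0; accept=S4,S5,S6; S0-x>S1; S0-y>S2; S1-x>S1; S1-y>S1; S2-x>S3; S2-y>S1; S3-x>S1; S3-y>S4; S4-x>S5; S4-y>S6; S5-x>S5; S5-y>S4; S6-x>S5; S6-y>S1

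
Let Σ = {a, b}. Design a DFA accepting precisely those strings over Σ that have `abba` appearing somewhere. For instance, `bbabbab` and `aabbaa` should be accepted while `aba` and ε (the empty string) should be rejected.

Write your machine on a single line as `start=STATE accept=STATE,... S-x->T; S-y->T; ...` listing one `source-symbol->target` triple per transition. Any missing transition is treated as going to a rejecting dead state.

Track how much of `abba` has been matched so far: state S0 is no progress, S4 is the absorbing accept state reached once `abba` has occurred. Intermediate states record partial matches; on a mismatch, fall back to the longest reusable overlap.
5 states suffice.
        a   b  
>  S0   S1  S0 
   S1   S1  S2 
   S2   S1  S3 
   S3   S4  S0 
 * S4   S4  S4 
(> = start, * = accepting)

start=S0; accept=S4; S0-a->S1; S0-b->S0; S1-a->S1; S1-b->S2; S2-a->S1; S2-b->S3; S3-a->S4; S3-b->S0; S4-a->S4; S4-b->S4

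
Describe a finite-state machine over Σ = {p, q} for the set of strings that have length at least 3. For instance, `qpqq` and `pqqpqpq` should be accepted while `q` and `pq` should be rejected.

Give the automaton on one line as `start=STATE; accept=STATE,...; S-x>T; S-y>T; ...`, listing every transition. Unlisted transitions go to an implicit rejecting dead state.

We only need to distinguish lengths 0, 1, …, 3, and '>3'. Chain S0 → S1 → S2 → S3 → S4 on every symbol, with S4 looping. Accepting states: {S3, S4}.
        p   q  
>  S0   S1  S1 
   S1   S2  S2 
   S2   S3  S3 
 * S3   S4  S4 
 * S4   S4  S4 
(> = start, * = accepting)

start=S0; accept=S3,S4; S0-p>S1; S0-q>S1; S1-p>S2; S1-q>S2; S2-p>S3; S2-q>S3; S3-p>S4; S3-q>S4; S4-p>S4; S4-q>S4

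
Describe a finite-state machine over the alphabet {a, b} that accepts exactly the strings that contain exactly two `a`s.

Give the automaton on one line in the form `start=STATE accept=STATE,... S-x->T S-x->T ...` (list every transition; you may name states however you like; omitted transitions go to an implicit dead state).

Only the number of `a`s matters, and only up to 3. Make a chain q0 → q1 → q2 → q3 advanced by each `a` (with q3 absorbing); every other symbol self-loops. The accepting set is {q2}.
With 4 states:
        a   b  
>  q0   q1  q0 
   q1   q2  q1 
 * q2   q3  q2 
   q3   q3  q3 
(> = start, * = accepting)

start=q0 accept=q2 q0-a->q1 q0-b->q0 q1-a->q2 q1-b->q1 q2-a->q3 q2-b->q2 q3-a->q3 q3-b->q3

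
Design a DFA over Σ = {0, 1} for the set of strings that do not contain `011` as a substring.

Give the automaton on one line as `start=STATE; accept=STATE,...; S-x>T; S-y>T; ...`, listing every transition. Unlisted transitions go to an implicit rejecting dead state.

This is the complement of 'contains `011`'. Use the same substring-matching states — S0 through S3 holding how much of `011` has just been matched — but flip the accepting set: everything except the trap S3 accepts.
With 4 states:
        0   1  
>* S0   S1  S0 
 * S1   S1  S2 
 * S2   S1  S3 
   S3   S3  S3 
(> = start, * = accepting)

start=S0; accept=S0,S1,S2; S0-0>S1; S0-1>S0; S1-0>S1; S1-1>S2; S2-0>S1; S2-1>S3; S3-0>S3; S3-1>S3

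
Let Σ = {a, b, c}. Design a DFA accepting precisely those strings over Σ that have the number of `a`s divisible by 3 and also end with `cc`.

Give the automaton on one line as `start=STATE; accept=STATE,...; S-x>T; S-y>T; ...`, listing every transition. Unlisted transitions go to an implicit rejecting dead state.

start=s0; accept=s4; s0-a>s1; s0-b>s0; s0-c>s2; s1-a>s3; s1-b>s1; s1-c>s1; s2-a>s1; s2-b>s0; s2-c>s4; s3-a>s0; s3-b>s3; s3-c>s3; s4-a>s1; s4-b>s0; s4-c>s4

Handle the two conditions separately and then intersect. One (3 states) tracks the count of `a`s modulo 3; the other (3 states) tracks how much of the suffix `cc` has currently been matched. Each combined state is a pair, one component from each; accept when both components accept. Minimizing collapses redundant product states.
A 5-state machine:
        a   b   c  
>  s0   s1  s0  s2 
   s1   s3  s1  s1 
   s2   s1  s0  s4 
   s3   s0  s3  s3 
 * s4   s1  s0  s4 
(> = start, * = accepting)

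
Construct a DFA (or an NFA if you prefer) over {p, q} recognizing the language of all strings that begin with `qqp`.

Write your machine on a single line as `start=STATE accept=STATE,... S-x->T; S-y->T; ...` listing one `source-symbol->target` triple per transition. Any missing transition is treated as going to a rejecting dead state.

start=S0; accept=S3; S0-p->S4; S0-q->S1; S1-p->S4; S1-q->S2; S2-p->S3; S2-q->S4; S3-p->S3; S3-q->S3; S4-p->S4; S4-q->S4

Walk along `qqp` while the input agrees: from S0 take `q` to S1, and so on. Any deviation drops to the rejecting sink S4. Once S3 is reached the prefix is confirmed and every continuation is accepted.
A 5-state machine:
        p   q  
>  S0   S4  S1 
   S1   S4  S2 
   S2   S3  S4 
 * S3   S3  S3 
   S4   S4  S4 
(> = start, * = accepting)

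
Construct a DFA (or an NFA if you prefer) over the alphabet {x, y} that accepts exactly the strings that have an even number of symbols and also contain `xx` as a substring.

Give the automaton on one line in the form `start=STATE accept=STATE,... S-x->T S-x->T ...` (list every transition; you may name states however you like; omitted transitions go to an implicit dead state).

Run two small machines in parallel and take their product. The first has 2 states tracking the input length modulo 2; the second has 3 states tracking whether and how much of `xx` has been seen. A product state is a pair (one from each), accepting exactly when both do.
        x   y  
>  q0   q1  q2 
   q1   q3  q0 
   q2   q4  q0 
 * q3   q5  q5 
   q4   q5  q2 
   q5   q3  q3 
(> = start, * = accepting)

start=q0 accept=q3 q0-x->q1 q0-y->q2 q1-x->q3 q1-y->q0 q2-x->q4 q2-y->q0 q3-x->q5 q3-y->q5 q4-x->q5 q4-y->q2 q5-x->q3 q5-y->q3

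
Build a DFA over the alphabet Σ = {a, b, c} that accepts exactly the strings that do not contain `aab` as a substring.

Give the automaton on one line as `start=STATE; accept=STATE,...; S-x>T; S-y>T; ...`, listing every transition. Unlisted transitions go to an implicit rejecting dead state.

This is the complement of 'contains `aab`'. Use the same substring-matching states — s0 through s3 holding how much of `aab` has just been matched — but flip the accepting set: everything except the trap s3 accepts.
A 4-state machine:
        a   b   c  
>* s0   s1  s0  s0 
 * s1   s2  s0  s0 
 * s2   s2  s3  s0 
   s3   s3  s3  s3 
(> = start, * = accepting)

start=s0; accept=s0,s1,s2; s0-a>s1; s0-b>s0; s0-c>s0; s1-a>s2; s1-b>s0; s1-c>s0; s2-a>s2; s2-b>s3; s2-c>s0; s3-a>s3; s3-b>s3; s3-c>s3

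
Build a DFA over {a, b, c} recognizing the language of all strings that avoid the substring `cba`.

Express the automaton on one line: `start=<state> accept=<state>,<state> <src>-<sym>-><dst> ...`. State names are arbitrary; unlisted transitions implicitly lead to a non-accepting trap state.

start=S0 accept=S0,S1,S2 S0-a->S0 S0-b->S0 S0-c->S1 S1-a->S0 S1-b->S2 S1-c->S1 S2-a->S3 S2-b->S0 S2-c->S1 S3-a->S3 S3-b->S3 S3-c->S3

This is the complement of 'contains `cba`'. Use the same substring-matching states — S0 through S3 holding how much of `cba` has just been matched — but flip the accepting set: everything except the trap S3 accepts.
        a   b   c  
>* S0   S0  S0  S1 
 * S1   S0  S2  S1 
 * S2   S3  S0  S1 
   S3   S3  S3  S3 
(> = start, * = accepting)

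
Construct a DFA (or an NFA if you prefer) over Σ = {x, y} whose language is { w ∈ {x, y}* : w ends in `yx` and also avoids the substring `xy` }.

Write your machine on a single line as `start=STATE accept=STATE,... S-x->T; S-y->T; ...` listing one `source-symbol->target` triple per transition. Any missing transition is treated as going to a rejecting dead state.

Run two small machines in parallel and take their product. One (3 states) tracks how much of the suffix `yx` has currently been matched; the other (3 states) tracks partial matches of the forbidden pattern `xy`. Each combined state is a pair, one component from each; accept when both components accept. After merging equivalent states the machine shrinks.
A 4-state machine:
        x   y  
>  q0   q1  q2 
   q1   q1  q1 
   q2   q3  q2 
 * q3   q1  q1 
(> = start, * = accepting)

start=q0; accept=q3; q0-x->q1; q0-y->q2; q1-x->q1; q1-y->q1; q2-x->q3; q2-y->q2; q3-x->q1; q3-y->q1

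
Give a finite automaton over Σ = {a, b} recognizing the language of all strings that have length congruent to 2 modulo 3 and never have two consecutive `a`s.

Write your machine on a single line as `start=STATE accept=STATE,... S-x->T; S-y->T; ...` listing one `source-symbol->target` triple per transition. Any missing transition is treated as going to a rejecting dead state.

start=s0; accept=s4,s5; s0-a->s1; s0-b->s2; s1-a->s3; s1-b->s4; s2-a->s5; s2-b->s4; s3-a->s3; s3-b->s3; s4-a->s6; s4-b->s0; s5-a->s3; s5-b->s0; s6-a->s3; s6-b->s2

Build one automaton per condition and run them in lockstep. The first has 3 states tracking the input length modulo 3; the second has 3 states tracking partial matches of the forbidden pattern `aa`. A product state is a pair (one from each), accepting exactly when both do. Minimizing collapses redundant product states.
A 7-state machine:
        a   b  
>  s0   s1  s2 
   s1   s3  s4 
   s2   s5  s4 
   s3   s3  s3 
 * s4   s6  s0 
 * s5   s3  s0 
   s6   s3  s2 
(> = start, * = accepting)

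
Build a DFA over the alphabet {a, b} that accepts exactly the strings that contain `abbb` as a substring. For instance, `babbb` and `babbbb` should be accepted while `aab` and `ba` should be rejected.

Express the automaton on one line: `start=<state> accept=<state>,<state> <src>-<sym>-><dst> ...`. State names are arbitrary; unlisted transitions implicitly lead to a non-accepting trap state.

start=q0 accept=q4 q0-a->q1 q0-b->q0 q1-a->q1 q1-b->q2 q2-a->q1 q2-b->q3 q3-a->q1 q3-b->q4 q4-a->q4 q4-b->q4

States q0..q3 record the length of the longest prefix of `abbb` that matches the current input suffix. Reaching q4 means `abbb` has been seen, and we stay there forever. Accept from q4.
5 states suffice.
        a   b  
>  q0   q1  q0 
   q1   q1  q2 
   q2   q1  q3 
   q3   q1  q4 
 * q4   q4  q4 
(> = start, * = accepting)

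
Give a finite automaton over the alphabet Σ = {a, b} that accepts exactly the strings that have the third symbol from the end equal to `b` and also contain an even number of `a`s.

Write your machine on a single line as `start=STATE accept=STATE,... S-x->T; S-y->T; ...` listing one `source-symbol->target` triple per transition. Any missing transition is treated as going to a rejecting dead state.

start=S0; accept=S8,S9,S10,S11; S0-a->S1; S0-b->S2; S1-a->S0; S1-b->S3; S2-a->S4; S2-b->S5; S3-a->S6; S3-b->S7; S4-a->S8; S4-b->S3; S5-a->S4; S5-b->S9; S6-a->S1; S6-b->S10; S7-a->S11; S7-b->S7; S8-a->S1; S8-b->S2; S9-a->S4; S9-b->S9; S10-a->S4; S10-b->S5; S11-a->S1; S11-b->S10

Build one automaton per condition and run them in lockstep. One (15 states) tracks the last 3 symbols read; the other (2 states) tracks the count of `a`s modulo 2. Each combined state is a pair, one component from each; accept when both components accept. After merging equivalent states the machine shrinks.
A 12-state machine:
          a    b  
>  S0     S1   S2 
   S1     S0   S3 
   S2     S4   S5 
   S3     S6   S7 
   S4     S8   S3 
   S5     S4   S9 
   S6     S1  S10 
   S7    S11   S7 
 * S8     S1   S2 
 * S9     S4   S9 
 * S10    S4   S5 
 * S11    S1  S10 
(> = start, * = accepting)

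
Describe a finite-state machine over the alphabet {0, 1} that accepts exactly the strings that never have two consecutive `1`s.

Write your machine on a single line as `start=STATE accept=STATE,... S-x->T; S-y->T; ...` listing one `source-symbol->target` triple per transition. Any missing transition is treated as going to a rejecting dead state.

Track partial matches of the forbidden pattern `11`. State s2 is a dead state reached once `11` has occurred; every other state accepts. s0 means no part of `11` is currently matched.
A 3-state machine:
        0   1  
>* s0   s0  s1 
 * s1   s0  s2 
   s2   s2  s2 
(> = start, * = accepting)

start=s0; accept=s0,s1; s0-0->s0; s0-1->s1; s1-0->s0; s1-1->s2; s2-0->s2; s2-1->s2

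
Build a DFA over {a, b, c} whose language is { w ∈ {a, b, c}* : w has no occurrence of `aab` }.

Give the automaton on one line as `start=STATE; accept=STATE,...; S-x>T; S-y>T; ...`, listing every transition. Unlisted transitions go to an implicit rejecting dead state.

start=s0; accept=s0,s1,s2; s0-a>s1; s0-b>s0; s0-c>s0; s1-a>s2; s1-b>s0; s1-c>s0; s2-a>s2; s2-b>s3; s2-c>s0; s3-a>s3; s3-b>s3; s3-c>s3

Track partial matches of the forbidden pattern `aab`. State s3 is a dead state reached once `aab` has occurred; every other state accepts. s0 means no part of `aab` is currently matched.
        a   b   c  
>* s0   s1  s0  s0 
 * s1   s2  s0  s0 
 * s2   s2  s3  s0 
   s3   s3  s3  s3 
(> = start, * = accepting)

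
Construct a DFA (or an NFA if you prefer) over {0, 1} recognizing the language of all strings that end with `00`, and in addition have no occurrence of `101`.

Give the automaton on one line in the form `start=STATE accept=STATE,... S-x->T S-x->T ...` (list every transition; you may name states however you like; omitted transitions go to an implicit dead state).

start=s0 accept=s3 s0-0->s1 s0-1->s2 s1-0->s3 s1-1->s2 s2-0->s4 s2-1->s2 s3-0->s3 s3-1->s2 s4-0->s3 s4-1->s5 s5-0->s6 s5-1->s5 s6-0->s7 s6-1->s5 s7-0->s7 s7-1->s5

Build one automaton per condition and run them in lockstep. One (3 states) tracks how much of the suffix `00` has currently been matched; the other (4 states) tracks partial matches of the forbidden pattern `101`. Each combined state is a pair, one component from each; accept when both components accept.
        0   1  
>  s0   s1  s2 
   s1   s3  s2 
   s2   s4  s2 
 * s3   s3  s2 
   s4   s3  s5 
   s5   s6  s5 
   s6   s7  s5 
   s7   s7  s5 
(> = start, * = accepting)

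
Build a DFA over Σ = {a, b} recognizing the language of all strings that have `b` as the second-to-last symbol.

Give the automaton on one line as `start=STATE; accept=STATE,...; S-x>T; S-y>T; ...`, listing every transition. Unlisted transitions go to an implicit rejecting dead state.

A DFA must remember the last 2 symbols (since which symbol is second-to-last isn't known until the input ends). Use one state per possible window of the last ≤2 symbols; accept from those whose window starts with `b`.
A 7-state machine:
        a   b  
>  S0   S1  S2 
   S1   S3  S4 
   S2   S5  S6 
   S3   S3  S4 
   S4   S5  S6 
 * S5   S3  S4 
 * S6   S5  S6 
(> = start, * = accepting)

start=S0; accept=S5,S6; S0-a>S1; S0-b>S2; S1-a>S3; S1-b>S4; S2-a>S5; S2-b>S6; S3-a>S3; S3-b>S4; S4-a>S5; S4-b>S6; S5-a>S3; S5-b>S4; S6-a>S5; S6-b>S6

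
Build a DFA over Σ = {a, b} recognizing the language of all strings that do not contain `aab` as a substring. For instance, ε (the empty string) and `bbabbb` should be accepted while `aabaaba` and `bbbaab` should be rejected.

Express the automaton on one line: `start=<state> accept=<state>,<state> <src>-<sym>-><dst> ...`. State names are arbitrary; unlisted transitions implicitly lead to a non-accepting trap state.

Track partial matches of the forbidden pattern `aab`. State S3 is a dead state reached once `aab` has occurred; every other state accepts. S0 means no part of `aab` is currently matched.
With 4 states:
        a   b  
>* S0   S1  S0 
 * S1   S2  S0 
 * S2   S2  S3 
   S3   S3  S3 
(> = start, * = accepting)

start=S0 accept=S0,S1,S2 S0-a->S1 S0-b->S0 S1-a->S2 S1-b->S0 S2-a->S2 S2-b->S3 S3-a->S3 S3-b->S3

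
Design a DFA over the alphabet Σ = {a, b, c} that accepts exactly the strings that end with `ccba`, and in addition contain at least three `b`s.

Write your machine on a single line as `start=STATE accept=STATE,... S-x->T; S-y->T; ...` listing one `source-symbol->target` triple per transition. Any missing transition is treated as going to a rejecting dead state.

start=q0; accept=q21,q22; q0-a->q0; q0-b->q1; q0-c->q2; q1-a->q1; q1-b->q3; q1-c->q4; q2-a->q0; q2-b->q1; q2-c->q5; q3-a->q3; q3-b->q6; q3-c->q7; q4-a->q1; q4-b->q3; q4-c->q8; q5-a->q0; q5-b->q9; q5-c->q5; q6-a->q6; q6-b->q10; q6-c->q11; q7-a->q3; q7-b->q6; q7-c->q12; q8-a->q1; q8-b->q13; q8-c->q8; q9-a->q14; q9-b->q3; q9-c->q4; q10-a->q10; q10-b->q10; q10-c->q15; q11-a->q6; q11-b->q10; q11-c->q16; q12-a->q3; q12-b->q17; q12-c->q12; q13-a->q18; q13-b->q6; q13-c->q7; q14-a->q1; q14-b->q3; q14-c->q4; q15-a->q10; q15-b->q10; q15-c->q19; q16-a->q6; q16-b->q20; q16-c->q16; q17-a->q21; q17-b->q10; q17-c->q11; q18-a->q3; q18-b->q6; q18-c->q7; q19-a->q10; q19-b->q20; q19-c->q19; q20-a->q22; q20-b->q10; q20-c->q15; q21-a->q6; q21-b->q10; q21-c->q11; q22-a->q10; q22-b->q10; q22-c->q15

Run two small machines in parallel and take their product. One (5 states) tracks how much of the suffix `ccba` has currently been matched; the other (5 states) tracks the count of `b`s, saturating at 4. Each combined state is a pair, one component from each; accept when both components accept.
A 23-state machine:
          a    b    c  
>  q0     q0   q1   q2 
   q1     q1   q3   q4 
   q2     q0   q1   q5 
   q3     q3   q6   q7 
   q4     q1   q3   q8 
   q5     q0   q9   q5 
   q6     q6  q10  q11 
   q7     q3   q6  q12 
   q8     q1  q13   q8 
   q9    q14   q3   q4 
   q10   q10  q10  q15 
   q11    q6  q10  q16 
   q12    q3  q17  q12 
   q13   q18   q6   q7 
   q14    q1   q3   q4 
   q15   q10  q10  q19 
   q16    q6  q20  q16 
   q17   q21  q10  q11 
   q18    q3   q6   q7 
   q19   q10  q20  q19 
   q20   q22  q10  q15 
 * q21    q6  q10  q11 
 * q22   q10  q10  q15 
(> = start, * = accepting)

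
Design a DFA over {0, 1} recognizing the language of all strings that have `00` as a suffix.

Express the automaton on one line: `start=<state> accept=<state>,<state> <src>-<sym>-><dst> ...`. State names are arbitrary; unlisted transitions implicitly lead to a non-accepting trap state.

Let each state record the length of the longest suffix of the input read so far that is also a prefix of `00`. s1 means the last symbol is `0`; s2 means the last 2 symbols are `00`. Accept only at s2, where the string currently ends in `00`.
3 states suffice.
        0   1  
>  s0   s1  s0 
   s1   s2  s0 
 * s2   s2  s0 
(> = start, * = accepting)

start=s0 accept=s2 s0-0->s1 s0-1->s0 s1-0->s2 s1-1->s0 s2-0->s2 s2-1->s0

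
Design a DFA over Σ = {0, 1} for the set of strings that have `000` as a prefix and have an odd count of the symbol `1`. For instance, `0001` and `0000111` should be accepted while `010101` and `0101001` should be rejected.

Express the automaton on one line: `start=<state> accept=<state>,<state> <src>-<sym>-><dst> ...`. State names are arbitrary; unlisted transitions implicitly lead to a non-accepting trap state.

Build one automaton per condition and run them in lockstep. The first has 5 states tracking whether the input so far still matches the prefix `000`; the second has 2 states tracking the count of `1`s modulo 2. A product state is a pair (one from each), accepting exactly when both do.
7 states suffice.
       0  1 
>  A   B  C 
   B   D  C 
   C   C  E 
   D   F  C 
   E   E  C 
   F   F  G 
 * G   G  F 
(> = start, * = accepting)

start=A accept=G A-0->B A-1->C B-0->D B-1->C C-0->C C-1->E D-0->F D-1->C E-0->E E-1->C F-0->F F-1->G G-0->G G-1->F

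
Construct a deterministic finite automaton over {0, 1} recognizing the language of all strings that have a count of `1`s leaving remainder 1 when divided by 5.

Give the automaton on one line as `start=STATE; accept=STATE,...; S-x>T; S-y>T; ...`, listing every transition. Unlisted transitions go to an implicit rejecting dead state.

Keep the running count of `1`s modulo 5: each `1` advances along the cycle s0 → s1 → s2 → s3 → s4 → s0 while other symbols loop. Accept at s1.
A 5-state machine:
        0   1  
>  s0   s0  s1 
 * s1   s1  s2 
   s2   s2  s3 
   s3   s3  s4 
   s4   s4  s0 
(> = start, * = accepting)

start=s0; accept=s1; s0-0>s0; s0-1>s1; s1-0>s1; s1-1>s2; s2-0>s2; s2-1>s3; s3-0>s3; s3-1>s4; s4-0>s4; s4-1>s0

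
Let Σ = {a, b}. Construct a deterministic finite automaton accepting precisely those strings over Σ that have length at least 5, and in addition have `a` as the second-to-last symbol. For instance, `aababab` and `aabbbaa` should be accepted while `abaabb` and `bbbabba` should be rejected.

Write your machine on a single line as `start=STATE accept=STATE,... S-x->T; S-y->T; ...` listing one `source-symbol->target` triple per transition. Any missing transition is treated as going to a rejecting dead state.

start=s0; accept=s15,s16,s19,s20; s0-a->s1; s0-b->s2; s1-a->s3; s1-b->s4; s2-a->s5; s2-b->s6; s3-a->s7; s3-b->s8; s4-a->s9; s4-b->s10; s5-a->s7; s5-b->s8; s6-a->s9; s6-b->s10; s7-a->s11; s7-b->s12; s8-a->s13; s8-b->s14; s9-a->s11; s9-b->s12; s10-a->s13; s10-b->s14; s11-a->s15; s11-b->s16; s12-a->s17; s12-b->s18; s13-a->s15; s13-b->s16; s14-a->s17; s14-b->s18; s15-a->s19; s15-b->s20; s16-a->s21; s16-b->s22; s17-a->s19; s17-b->s20; s18-a->s21; s18-b->s22; s19-a->s19; s19-b->s20; s20-a->s21; s20-b->s22; s21-a->s19; s21-b->s20; s22-a->s21; s22-b->s22

Handle the two conditions separately and then intersect. The first has 7 states tracking the input length, saturating at 6; the second has 7 states tracking the last 2 symbols read. A product state is a pair (one from each), accepting exactly when both do.
A 23-state machine:
          a    b  
>  s0     s1   s2 
   s1     s3   s4 
   s2     s5   s6 
   s3     s7   s8 
   s4     s9  s10 
   s5     s7   s8 
   s6     s9  s10 
   s7    s11  s12 
   s8    s13  s14 
   s9    s11  s12 
   s10   s13  s14 
   s11   s15  s16 
   s12   s17  s18 
   s13   s15  s16 
   s14   s17  s18 
 * s15   s19  s20 
 * s16   s21  s22 
   s17   s19  s20 
   s18   s21  s22 
 * s19   s19  s20 
 * s20   s21  s22 
   s21   s19  s20 
   s22   s21  s22 
(> = start, * = accepting)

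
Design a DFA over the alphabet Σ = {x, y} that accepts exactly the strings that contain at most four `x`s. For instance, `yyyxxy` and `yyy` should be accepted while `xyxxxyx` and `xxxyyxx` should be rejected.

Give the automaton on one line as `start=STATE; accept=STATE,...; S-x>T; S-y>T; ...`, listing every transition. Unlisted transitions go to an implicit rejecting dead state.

Only the number of `x`s matters, and only up to 5. Make a chain s0 → s1 → s2 → s3 → s4 → s5 advanced by each `x` (with s5 absorbing); every other symbol self-loops. The accepting set is {s0, s1, s2, s3, s4}.
With 6 states:
        x   y  
>* s0   s1  s0 
 * s1   s2  s1 
 * s2   s3  s2 
 * s3   s4  s3 
 * s4   s5  s4 
   s5   s5  s5 
(> = start, * = accepting)

start=s0; accept=s0,s1,s2,s3,s4; s0-x>s1; s0-y>s0; s1-x>s2; s1-y>s1; s2-x>s3; s2-y>s2; s3-x>s4; s3-y>s3; s4-x>s5; s4-y>s4; s5-x>s5; s5-y>s5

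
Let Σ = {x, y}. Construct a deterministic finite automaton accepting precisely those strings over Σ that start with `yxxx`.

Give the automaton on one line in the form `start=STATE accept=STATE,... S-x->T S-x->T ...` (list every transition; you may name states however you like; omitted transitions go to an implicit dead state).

Walk along `yxxx` while the input agrees: from S0 take `y` to S1, and so on. Any deviation drops to the rejecting sink S5. Once S4 is reached the prefix is confirmed and every continuation is accepted.
With 6 states:
        x   y  
>  S0   S5  S1 
   S1   S2  S5 
   S2   S3  S5 
   S3   S4  S5 
 * S4   S4  S4 
   S5   S5  S5 
(> = start, * = accepting)

start=S0 accept=S4 S0-x->S5 S0-y->S1 S1-x->S2 S1-y->S5 S2-x->S3 S2-y->S5 S3-x->S4 S3-y->S5 S4-x->S4 S4-y->S4 S5-x->S5 S5-y->S5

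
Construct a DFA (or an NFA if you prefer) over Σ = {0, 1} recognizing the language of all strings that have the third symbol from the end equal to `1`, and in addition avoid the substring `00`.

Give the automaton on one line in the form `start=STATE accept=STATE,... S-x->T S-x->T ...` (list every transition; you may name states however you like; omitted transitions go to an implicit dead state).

Build one automaton per condition and run them in lockstep. The first has 15 states tracking the last 3 symbols read; the second has 3 states tracking partial matches of the forbidden pattern `00`. A product state is a pair (one from each), accepting exactly when both do.
          0    1  
>  q0     q1   q2 
   q1     q3   q4 
   q2     q5   q6 
   q3     q7   q8 
   q4     q9  q10 
   q5    q11  q12 
   q6    q13  q14 
   q7     q7   q8 
   q8    q15  q16 
   q9    q11  q12 
   q10   q13  q14 
   q11    q7   q8 
 * q12    q9  q10 
 * q13   q11  q12 
 * q14   q13  q14 
   q15   q11  q17 
   q16   q18  q19 
   q17   q15  q16 
   q18   q11  q17 
   q19   q18  q19 
(> = start, * = accepting)

start=q0 accept=q12,q13,q14 q0-0->q1 q0-1->q2 q1-0->q3 q1-1->q4 q2-0->q5 q2-1->q6 q3-0->q7 q3-1->q8 q4-0->q9 q4-1->q10 q5-0->q11 q5-1->q12 q6-0->q13 q6-1->q14 q7-0->q7 q7-1->q8 q8-0->q15 q8-1->q16 q9-0->q11 q9-1->q12 q10-0->q13 q10-1->q14 q11-0->q7 q11-1->q8 q12-0->q9 q12-1->q10 q13-0->q11 q13-1->q12 q14-0->q13 q14-1->q14 q15-0->q11 q15-1->q17 q16-0->q18 q16-1->q19 q17-0->q15 q17-1->q16 q18-0->q11 q18-1->q17 q19-0->q18 q19-1->q19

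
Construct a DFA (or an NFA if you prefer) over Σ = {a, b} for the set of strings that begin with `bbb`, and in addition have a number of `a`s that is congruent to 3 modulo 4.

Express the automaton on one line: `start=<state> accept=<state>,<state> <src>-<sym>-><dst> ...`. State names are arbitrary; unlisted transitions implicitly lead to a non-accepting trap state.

Handle the two conditions separately and then intersect. One (5 states) tracks whether the input so far still matches the prefix `bbb`; the other (4 states) tracks the count of `a`s modulo 4. Each combined state is a pair, one component from each; accept when both components accept.
          a    b  
>  s0     s1   s2 
   s1     s3   s1 
   s2     s1   s4 
   s3     s5   s3 
   s4     s1   s6 
   s5     s7   s5 
   s6     s8   s6 
   s7     s1   s7 
   s8     s9   s8 
   s9    s10   s9 
 * s10    s6  s10 
(> = start, * = accepting)

start=s0 accept=s10 s0-a->s1 s0-b->s2 s1-a->s3 s1-b->s1 s2-a->s1 s2-b->s4 s3-a->s5 s3-b->s3 s4-a->s1 s4-b->s6 s5-a->s7 s5-b->s5 s6-a->s8 s6-b->s6 s7-a->s1 s7-b->s7 s8-a->s9 s8-b->s8 s9-a->s10 s9-b->s9 s10-a->s6 s10-b->s10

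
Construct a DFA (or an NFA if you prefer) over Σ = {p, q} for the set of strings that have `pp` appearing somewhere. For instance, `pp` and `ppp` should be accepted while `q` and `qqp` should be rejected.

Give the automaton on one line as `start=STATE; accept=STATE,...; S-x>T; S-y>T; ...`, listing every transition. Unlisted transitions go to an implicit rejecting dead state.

start=A; accept=C; A-p>B; A-q>A; B-p>C; B-q>A; C-p>C; C-q>C

States A..B record the length of the longest prefix of `pp` that matches the current input suffix. Reaching C means `pp` has been seen, and we stay there forever. Accept from C.
A 3-state machine:
       p  q 
>  A   B  A 
   B   C  A 
 * C   C  C 
(> = start, * = accepting)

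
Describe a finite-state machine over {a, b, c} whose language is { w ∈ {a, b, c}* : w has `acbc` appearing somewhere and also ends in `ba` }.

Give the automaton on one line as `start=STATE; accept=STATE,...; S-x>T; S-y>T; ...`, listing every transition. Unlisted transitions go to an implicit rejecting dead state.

start=q0; accept=q8; q0-a>q1; q0-b>q2; q0-c>q0; q1-a>q1; q1-b>q2; q1-c>q3; q2-a>q4; q2-b>q2; q2-c>q0; q3-a>q1; q3-b>q5; q3-c>q0; q4-a>q1; q4-b>q2; q4-c>q3; q5-a>q4; q5-b>q2; q5-c>q6; q6-a>q6; q6-b>q7; q6-c>q6; q7-a>q8; q7-b>q7; q7-c>q6; q8-a>q6; q8-b>q7; q8-c>q6

Run two small machines in parallel and take their product. One (5 states) tracks whether and how much of `acbc` has been seen; the other (3 states) tracks how much of the suffix `ba` has currently been matched. Each combined state is a pair, one component from each; accept when both components accept.
        a   b   c  
>  q0   q1  q2  q0 
   q1   q1  q2  q3 
   q2   q4  q2  q0 
   q3   q1  q5  q0 
   q4   q1  q2  q3 
   q5   q4  q2  q6 
   q6   q6  q7  q6 
   q7   q8  q7  q6 
 * q8   q6  q7  q6 
(> = start, * = accepting)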